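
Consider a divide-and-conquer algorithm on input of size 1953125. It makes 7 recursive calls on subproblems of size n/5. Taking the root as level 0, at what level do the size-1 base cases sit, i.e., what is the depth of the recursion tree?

For divide and conquer with division factor 5:

Problem sizes at each level:
Level 0: 1953125
Level 1: 390625
Level 2: 78125
Level 3: 15625
Level 4: 3125
Level 5: 625
Level 6: 125
Level 7: 25
Level 8: 5
Level 9: 1

The root is level 0 and the size-1 base case is level 9 (the tree spans levels 0 through 9, i.e. 10 levels counting the root), so the depth is the number of divisions: log_5(1953125) = 9

The recursion tree depth is log_5(1953125) = 9. At each level, the problem size is divided by 5, so it takes 9 divisions to reduce to a base case of size 1. The algorithm makes 7 recursive calls at each level.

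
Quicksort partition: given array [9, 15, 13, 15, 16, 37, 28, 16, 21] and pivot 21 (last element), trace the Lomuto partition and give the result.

Lomuto partition with pivot = 21:

Initial array: [9, 15, 13, 15, 16, 37, 28, 16, 21]

arr[0]=9 <= 21: swap with position 0, array becomes [9, 15, 13, 15, 16, 37, 28, 16, 21]
arr[1]=15 <= 21: swap with position 1, array becomes [9, 15, 13, 15, 16, 37, 28, 16, 21]
arr[2]=13 <= 21: swap with position 2, array becomes [9, 15, 13, 15, 16, 37, 28, 16, 21]
arr[3]=15 <= 21: swap with position 3, array becomes [9, 15, 13, 15, 16, 37, 28, 16, 21]
arr[4]=16 <= 21: swap with position 4, array becomes [9, 15, 13, 15, 16, 37, 28, 16, 21]
arr[5]=37 > 21: no swap
arr[6]=28 > 21: no swap
arr[7]=16 <= 21: swap with position 5, array becomes [9, 15, 13, 15, 16, 16, 28, 37, 21]

Place pivot at position 6: [9, 15, 13, 15, 16, 16, 21, 37, 28]
Pivot position: 6

After partitioning with pivot 21, the array becomes [9, 15, 13, 15, 16, 16, 21, 37, 28]. The pivot is placed at index 6. All elements to the left of the pivot are <= 21, and all elements to the right are > 21.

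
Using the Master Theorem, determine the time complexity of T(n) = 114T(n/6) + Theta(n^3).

Master Theorem for T(n) = 114T(n/6) + O(n^3):

a = 114, b = 6, c = 3
log_b(a) = log_6(114) = 2.6433

Case 3: c = 3 > log_6(114) = 2.6433
T(n) = O(n^3) = O(n^3)

For T(n) = 114T(n/6) + O(n^3): log_6(114) = 2.6433. This is Case 3 of the Master Theorem (c > log_b(a), work dominated by root), giving O(n^3).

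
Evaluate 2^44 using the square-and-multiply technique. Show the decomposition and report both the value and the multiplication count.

Computing 2^44 by squaring (build up from 2^1; each line after the first costs one multiplication):

2^1 = 2
2^2 = (2^1)^2 = 2^2 = 4
2^4 = (2^2)^2 = 4^2 = 16
2^5 = 2 * 2^4 = 2 * 16 = 32
2^10 = (2^5)^2 = 32^2 = 1024
2^11 = 2 * 2^10 = 2 * 1024 = 2048
2^22 = (2^11)^2 = 2048^2 = 4194304
2^44 = (2^22)^2 = 4194304^2 = 17592186044416

Result: 17592186044416
Multiplications needed: 7 (7 lines after 2^1)

2^44 = 17592186044416. Using exponentiation by squaring, this requires 7 multiplications. The key idea: if the exponent is even, square the half-power; if odd, multiply by the base once.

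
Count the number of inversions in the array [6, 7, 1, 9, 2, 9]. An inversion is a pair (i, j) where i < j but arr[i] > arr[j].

Finding inversions in [6, 7, 1, 9, 2, 9]:

(0, 2): arr[0]=6 > arr[2]=1
(0, 4): arr[0]=6 > arr[4]=2
(1, 2): arr[1]=7 > arr[2]=1
(1, 4): arr[1]=7 > arr[4]=2
(3, 4): arr[3]=9 > arr[4]=2

Total inversions: 5

The array has 5 inversion(s): (0,2), (0,4), (1,2), (1,4), (3,4). Each pair (i,j) satisfies i < j and arr[i] > arr[j].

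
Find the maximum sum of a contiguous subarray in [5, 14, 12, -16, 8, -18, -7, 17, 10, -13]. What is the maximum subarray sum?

Using Kadane's algorithm on [5, 14, 12, -16, 8, -18, -7, 17, 10, -13]:

Scanning through the array:
Position 1 (value 14): max_ending_here = 19, max_so_far = 19
Position 2 (value 12): max_ending_here = 31, max_so_far = 31
Position 3 (value -16): max_ending_here = 15, max_so_far = 31
Position 4 (value 8): max_ending_here = 23, max_so_far = 31
Position 5 (value -18): max_ending_here = 5, max_so_far = 31
Position 6 (value -7): max_ending_here = -2, max_so_far = 31
Position 7 (value 17): max_ending_here = 17, max_so_far = 31
Position 8 (value 10): max_ending_here = 27, max_so_far = 31
Position 9 (value -13): max_ending_here = 14, max_so_far = 31

Maximum subarray: [5, 14, 12]
Maximum sum: 31

The maximum subarray is [5, 14, 12] with sum 31. This subarray runs from index 0 to index 2.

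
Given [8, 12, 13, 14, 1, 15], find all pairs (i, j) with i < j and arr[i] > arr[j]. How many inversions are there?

Finding inversions in [8, 12, 13, 14, 1, 15]:

(0, 4): arr[0]=8 > arr[4]=1
(1, 4): arr[1]=12 > arr[4]=1
(2, 4): arr[2]=13 > arr[4]=1
(3, 4): arr[3]=14 > arr[4]=1

Total inversions: 4

The array has 4 inversion(s): (0,4), (1,4), (2,4), (3,4). Each pair (i,j) satisfies i < j and arr[i] > arr[j].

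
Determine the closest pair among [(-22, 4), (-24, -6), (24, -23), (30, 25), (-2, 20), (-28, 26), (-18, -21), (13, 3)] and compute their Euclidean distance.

Computing all pairwise distances among 8 points:

d((-22, 4), (-24, -6)) = 10.198 <-- minimum
d((-22, 4), (24, -23)) = 53.3385
d((-22, 4), (30, 25)) = 56.0803
d((-22, 4), (-2, 20)) = 25.6125
d((-22, 4), (-28, 26)) = 22.8035
d((-22, 4), (-18, -21)) = 25.318
d((-22, 4), (13, 3)) = 35.0143
d((-24, -6), (24, -23)) = 50.9215
d((-24, -6), (30, 25)) = 62.2656
d((-24, -6), (-2, 20)) = 34.0588
d((-24, -6), (-28, 26)) = 32.249
d((-24, -6), (-18, -21)) = 16.1555
d((-24, -6), (13, 3)) = 38.0789
d((24, -23), (30, 25)) = 48.3735
d((24, -23), (-2, 20)) = 50.2494
d((24, -23), (-28, 26)) = 71.4493
d((24, -23), (-18, -21)) = 42.0476
d((24, -23), (13, 3)) = 28.2312
d((30, 25), (-2, 20)) = 32.3883
d((30, 25), (-28, 26)) = 58.0086
d((30, 25), (-18, -21)) = 66.4831
d((30, 25), (13, 3)) = 27.8029
d((-2, 20), (-28, 26)) = 26.6833
d((-2, 20), (-18, -21)) = 44.0114
d((-2, 20), (13, 3)) = 22.6716
d((-28, 26), (-18, -21)) = 48.0521
d((-28, 26), (13, 3)) = 47.0106
d((-18, -21), (13, 3)) = 39.2046

Closest pair: (-22, 4) and (-24, -6) with distance 10.198

The closest pair is (-22, 4) and (-24, -6) with Euclidean distance 10.198. For 8 points, brute-force pairwise comparison is shown above. For large n, the divide-and-conquer algorithm (sort by x, recurse on halves, check the dividing strip) achieves O(n log n).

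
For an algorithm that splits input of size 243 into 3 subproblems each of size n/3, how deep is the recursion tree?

For divide and conquer with division factor 3:

Problem sizes at each level:
Level 0: 243
Level 1: 81
Level 2: 27
Level 3: 9
Level 4: 3
Level 5: 1

The root is level 0 and the size-1 base case is level 5 (the tree spans levels 0 through 5, i.e. 6 levels counting the root), so the depth is the number of divisions: log_3(243) = 5

The recursion tree depth is log_3(243) = 5. At each level, the problem size is divided by 3, so it takes 5 divisions to reduce to a base case of size 1. The algorithm makes 3 recursive calls at each level.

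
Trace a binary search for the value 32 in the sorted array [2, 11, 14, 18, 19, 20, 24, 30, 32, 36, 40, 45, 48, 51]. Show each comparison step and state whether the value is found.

Binary search for 32 in [2, 11, 14, 18, 19, 20, 24, 30, 32, 36, 40, 45, 48, 51]:

lo=0, hi=13, mid=6, arr[mid]=24 -> 24 < 32, search right half
lo=7, hi=13, mid=10, arr[mid]=40 -> 40 > 32, search left half
lo=7, hi=9, mid=8, arr[mid]=32 -> Found target at index 8!

Binary search finds 32 at index 8 after 3 comparisons. The search repeatedly halves the search space by comparing with the middle element.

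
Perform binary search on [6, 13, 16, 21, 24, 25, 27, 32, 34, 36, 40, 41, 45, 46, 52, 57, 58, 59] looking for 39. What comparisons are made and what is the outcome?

Binary search for 39 in [6, 13, 16, 21, 24, 25, 27, 32, 34, 36, 40, 41, 45, 46, 52, 57, 58, 59]:

lo=0, hi=17, mid=8, arr[mid]=34 -> 34 < 39, search right half
lo=9, hi=17, mid=13, arr[mid]=46 -> 46 > 39, search left half
lo=9, hi=12, mid=10, arr[mid]=40 -> 40 > 39, search left half
lo=9, hi=9, mid=9, arr[mid]=36 -> 36 < 39, search right half
lo=10 > hi=9, target 39 not found

Binary search determines that 39 is not in the array after 4 comparisons. The search space was exhausted without finding the target.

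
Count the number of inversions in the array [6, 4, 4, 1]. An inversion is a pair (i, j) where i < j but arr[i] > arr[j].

Finding inversions in [6, 4, 4, 1]:

(0, 1): arr[0]=6 > arr[1]=4
(0, 2): arr[0]=6 > arr[2]=4
(0, 3): arr[0]=6 > arr[3]=1
(1, 3): arr[1]=4 > arr[3]=1
(2, 3): arr[2]=4 > arr[3]=1

Total inversions: 5

The array has 5 inversion(s): (0,1), (0,2), (0,3), (1,3), (2,3). Each pair (i,j) satisfies i < j and arr[i] > arr[j].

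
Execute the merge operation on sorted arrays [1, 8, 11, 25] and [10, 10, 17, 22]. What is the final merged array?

Merging process:

Compare 1 vs 10: take 1 from left. Merged: [1]
Compare 8 vs 10: take 8 from left. Merged: [1, 8]
Compare 11 vs 10: take 10 from right. Merged: [1, 8, 10]
Compare 11 vs 10: take 10 from right. Merged: [1, 8, 10, 10]
Compare 11 vs 17: take 11 from left. Merged: [1, 8, 10, 10, 11]
Compare 25 vs 17: take 17 from right. Merged: [1, 8, 10, 10, 11, 17]
Compare 25 vs 22: take 22 from right. Merged: [1, 8, 10, 10, 11, 17, 22]
Append remaining from left: [25]. Merged: [1, 8, 10, 10, 11, 17, 22, 25]

Final merged array: [1, 8, 10, 10, 11, 17, 22, 25]
Total comparisons: 7

The merged array is [1, 8, 10, 10, 11, 17, 22, 25], requiring 7 comparisons. The merge step runs in O(n) time where n is the total number of elements.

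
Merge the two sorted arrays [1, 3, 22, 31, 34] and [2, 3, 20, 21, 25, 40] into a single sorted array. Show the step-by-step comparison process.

Merging process:

Compare 1 vs 2: take 1 from left. Merged: [1]
Compare 3 vs 2: take 2 from right. Merged: [1, 2]
Compare 3 vs 3: take 3 from left. Merged: [1, 2, 3]
Compare 22 vs 3: take 3 from right. Merged: [1, 2, 3, 3]
Compare 22 vs 20: take 20 from right. Merged: [1, 2, 3, 3, 20]
Compare 22 vs 21: take 21 from right. Merged: [1, 2, 3, 3, 20, 21]
Compare 22 vs 25: take 22 from left. Merged: [1, 2, 3, 3, 20, 21, 22]
Compare 31 vs 25: take 25 from right. Merged: [1, 2, 3, 3, 20, 21, 22, 25]
Compare 31 vs 40: take 31 from left. Merged: [1, 2, 3, 3, 20, 21, 22, 25, 31]
Compare 34 vs 40: take 34 from left. Merged: [1, 2, 3, 3, 20, 21, 22, 25, 31, 34]
Append remaining from right: [40]. Merged: [1, 2, 3, 3, 20, 21, 22, 25, 31, 34, 40]

Final merged array: [1, 2, 3, 3, 20, 21, 22, 25, 31, 34, 40]
Total comparisons: 10

The merged array is [1, 2, 3, 3, 20, 21, 22, 25, 31, 34, 40], requiring 10 comparisons. The merge step runs in O(n) time where n is the total number of elements.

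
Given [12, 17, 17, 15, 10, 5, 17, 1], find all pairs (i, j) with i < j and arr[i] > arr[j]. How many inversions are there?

Finding inversions in [12, 17, 17, 15, 10, 5, 17, 1]:

(0, 4): arr[0]=12 > arr[4]=10
(0, 5): arr[0]=12 > arr[5]=5
(0, 7): arr[0]=12 > arr[7]=1
(1, 3): arr[1]=17 > arr[3]=15
(1, 4): arr[1]=17 > arr[4]=10
(1, 5): arr[1]=17 > arr[5]=5
(1, 7): arr[1]=17 > arr[7]=1
(2, 3): arr[2]=17 > arr[3]=15
(2, 4): arr[2]=17 > arr[4]=10
(2, 5): arr[2]=17 > arr[5]=5
(2, 7): arr[2]=17 > arr[7]=1
(3, 4): arr[3]=15 > arr[4]=10
(3, 5): arr[3]=15 > arr[5]=5
(3, 7): arr[3]=15 > arr[7]=1
(4, 5): arr[4]=10 > arr[5]=5
(4, 7): arr[4]=10 > arr[7]=1
(5, 7): arr[5]=5 > arr[7]=1
(6, 7): arr[6]=17 > arr[7]=1

Total inversions: 18

The array has 18 inversion(s): (0,4), (0,5), (0,7), (1,3), (1,4), (1,5), (1,7), (2,3), (2,4), (2,5), (2,7), (3,4), (3,5), (3,7), (4,5), (4,7), (5,7), (6,7). Each pair (i,j) satisfies i < j and arr[i] > arr[j].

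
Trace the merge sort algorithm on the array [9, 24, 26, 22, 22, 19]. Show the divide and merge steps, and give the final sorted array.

Merge sort trace:

Split: [9, 24, 26, 22, 22, 19] -> [9, 24, 26] and [22, 22, 19]
  Split: [9, 24, 26] -> [9] and [24, 26]
    Split: [24, 26] -> [24] and [26]
    Merge: [24] + [26] -> [24, 26]
  Merge: [9] + [24, 26] -> [9, 24, 26]
  Split: [22, 22, 19] -> [22] and [22, 19]
    Split: [22, 19] -> [22] and [19]
    Merge: [22] + [19] -> [19, 22]
  Merge: [22] + [19, 22] -> [19, 22, 22]
Merge: [9, 24, 26] + [19, 22, 22] -> [9, 19, 22, 22, 24, 26]

Final sorted array: [9, 19, 22, 22, 24, 26]

The merge sort proceeds by recursively splitting the array and merging sorted halves.
After all merges, the sorted array is [9, 19, 22, 22, 24, 26].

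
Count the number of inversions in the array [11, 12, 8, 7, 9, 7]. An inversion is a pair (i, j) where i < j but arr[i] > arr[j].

Finding inversions in [11, 12, 8, 7, 9, 7]:

(0, 2): arr[0]=11 > arr[2]=8
(0, 3): arr[0]=11 > arr[3]=7
(0, 4): arr[0]=11 > arr[4]=9
(0, 5): arr[0]=11 > arr[5]=7
(1, 2): arr[1]=12 > arr[2]=8
(1, 3): arr[1]=12 > arr[3]=7
(1, 4): arr[1]=12 > arr[4]=9
(1, 5): arr[1]=12 > arr[5]=7
(2, 3): arr[2]=8 > arr[3]=7
(2, 5): arr[2]=8 > arr[5]=7
(4, 5): arr[4]=9 > arr[5]=7

Total inversions: 11

The array has 11 inversion(s): (0,2), (0,3), (0,4), (0,5), (1,2), (1,3), (1,4), (1,5), (2,3), (2,5), (4,5). Each pair (i,j) satisfies i < j and arr[i] > arr[j].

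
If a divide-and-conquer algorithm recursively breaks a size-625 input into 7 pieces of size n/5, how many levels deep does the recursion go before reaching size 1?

For divide and conquer with division factor 5:

Problem sizes at each level:
Level 0: 625
Level 1: 125
Level 2: 25
Level 3: 5
Level 4: 1

The root is level 0 and the size-1 base case is level 4 (the tree spans levels 0 through 4, i.e. 5 levels counting the root), so the depth is the number of divisions: log_5(625) = 4

The recursion tree depth is log_5(625) = 4. At each level, the problem size is divided by 5, so it takes 4 divisions to reduce to a base case of size 1. The algorithm makes 7 recursive calls at each level.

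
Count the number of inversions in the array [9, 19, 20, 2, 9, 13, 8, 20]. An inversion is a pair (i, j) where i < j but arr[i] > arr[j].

Finding inversions in [9, 19, 20, 2, 9, 13, 8, 20]:

(0, 3): arr[0]=9 > arr[3]=2
(0, 6): arr[0]=9 > arr[6]=8
(1, 3): arr[1]=19 > arr[3]=2
(1, 4): arr[1]=19 > arr[4]=9
(1, 5): arr[1]=19 > arr[5]=13
(1, 6): arr[1]=19 > arr[6]=8
(2, 3): arr[2]=20 > arr[3]=2
(2, 4): arr[2]=20 > arr[4]=9
(2, 5): arr[2]=20 > arr[5]=13
(2, 6): arr[2]=20 > arr[6]=8
(4, 6): arr[4]=9 > arr[6]=8
(5, 6): arr[5]=13 > arr[6]=8

Total inversions: 12

The array has 12 inversion(s): (0,3), (0,6), (1,3), (1,4), (1,5), (1,6), (2,3), (2,4), (2,5), (2,6), (4,6), (5,6). Each pair (i,j) satisfies i < j and arr[i] > arr[j].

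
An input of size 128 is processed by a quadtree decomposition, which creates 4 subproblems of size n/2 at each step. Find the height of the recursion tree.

For divide and conquer with division factor 2:

Problem sizes at each level:
Level 0: 128
Level 1: 64
Level 2: 32
Level 3: 16
Level 4: 8
Level 5: 4
Level 6: 2
Level 7: 1

The root is level 0 and the size-1 base case is level 7 (the tree spans levels 0 through 7, i.e. 8 levels counting the root), so the depth is the number of divisions: log_2(128) = 7

The recursion tree depth is log_2(128) = 7. At each level, the problem size is divided by 2, so it takes 7 divisions to reduce to a base case of size 1. The algorithm makes 4 recursive calls at each level.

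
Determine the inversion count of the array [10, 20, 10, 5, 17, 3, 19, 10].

Finding inversions in [10, 20, 10, 5, 17, 3, 19, 10]:

(0, 3): arr[0]=10 > arr[3]=5
(0, 5): arr[0]=10 > arr[5]=3
(1, 2): arr[1]=20 > arr[2]=10
(1, 3): arr[1]=20 > arr[3]=5
(1, 4): arr[1]=20 > arr[4]=17
(1, 5): arr[1]=20 > arr[5]=3
(1, 6): arr[1]=20 > arr[6]=19
(1, 7): arr[1]=20 > arr[7]=10
(2, 3): arr[2]=10 > arr[3]=5
(2, 5): arr[2]=10 > arr[5]=3
(3, 5): arr[3]=5 > arr[5]=3
(4, 5): arr[4]=17 > arr[5]=3
(4, 7): arr[4]=17 > arr[7]=10
(6, 7): arr[6]=19 > arr[7]=10

Total inversions: 14

The array has 14 inversion(s): (0,3), (0,5), (1,2), (1,3), (1,4), (1,5), (1,6), (1,7), (2,3), (2,5), (3,5), (4,5), (4,7), (6,7). Each pair (i,j) satisfies i < j and arr[i] > arr[j].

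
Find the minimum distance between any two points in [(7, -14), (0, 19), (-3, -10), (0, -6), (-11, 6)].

Computing all pairwise distances among 5 points:

d((7, -14), (0, 19)) = 33.7343
d((7, -14), (-3, -10)) = 10.7703
d((7, -14), (0, -6)) = 10.6301
d((7, -14), (-11, 6)) = 26.9072
d((0, 19), (-3, -10)) = 29.1548
d((0, 19), (0, -6)) = 25.0
d((0, 19), (-11, 6)) = 17.0294
d((-3, -10), (0, -6)) = 5.0 <-- minimum
d((-3, -10), (-11, 6)) = 17.8885
d((0, -6), (-11, 6)) = 16.2788

Closest pair: (-3, -10) and (0, -6) with distance 5.0

The closest pair is (-3, -10) and (0, -6) with Euclidean distance 5.0. For 5 points, brute-force pairwise comparison is shown above. For large n, the divide-and-conquer algorithm (sort by x, recurse on halves, check the dividing strip) achieves O(n log n).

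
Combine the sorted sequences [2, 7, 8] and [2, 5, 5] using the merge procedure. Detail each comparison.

Merging process:

Compare 2 vs 2: take 2 from left. Merged: [2]
Compare 7 vs 2: take 2 from right. Merged: [2, 2]
Compare 7 vs 5: take 5 from right. Merged: [2, 2, 5]
Compare 7 vs 5: take 5 from right. Merged: [2, 2, 5, 5]
Append remaining from left: [7, 8]. Merged: [2, 2, 5, 5, 7, 8]

Final merged array: [2, 2, 5, 5, 7, 8]
Total comparisons: 4

The merged array is [2, 2, 5, 5, 7, 8], requiring 4 comparisons. The merge step runs in O(n) time where n is the total number of elements.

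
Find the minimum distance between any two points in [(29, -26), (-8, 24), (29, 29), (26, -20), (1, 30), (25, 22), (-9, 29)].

Computing all pairwise distances among 7 points:

d((29, -26), (-8, 24)) = 62.2013
d((29, -26), (29, 29)) = 55.0
d((29, -26), (26, -20)) = 6.7082
d((29, -26), (1, 30)) = 62.6099
d((29, -26), (25, 22)) = 48.1664
d((29, -26), (-9, 29)) = 66.8506
d((-8, 24), (29, 29)) = 37.3363
d((-8, 24), (26, -20)) = 55.6058
d((-8, 24), (1, 30)) = 10.8167
d((-8, 24), (25, 22)) = 33.0606
d((-8, 24), (-9, 29)) = 5.099 <-- minimum
d((29, 29), (26, -20)) = 49.0918
d((29, 29), (1, 30)) = 28.0179
d((29, 29), (25, 22)) = 8.0623
d((29, 29), (-9, 29)) = 38.0
d((26, -20), (1, 30)) = 55.9017
d((26, -20), (25, 22)) = 42.0119
d((26, -20), (-9, 29)) = 60.2163
d((1, 30), (25, 22)) = 25.2982
d((1, 30), (-9, 29)) = 10.0499
d((25, 22), (-9, 29)) = 34.7131

Closest pair: (-8, 24) and (-9, 29) with distance 5.099

The closest pair is (-8, 24) and (-9, 29) with Euclidean distance 5.099. For 7 points, brute-force pairwise comparison is shown above. For large n, the divide-and-conquer algorithm (sort by x, recurse on halves, check the dividing strip) achieves O(n log n).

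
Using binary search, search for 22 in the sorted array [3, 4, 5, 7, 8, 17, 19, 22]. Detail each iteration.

Binary search for 22 in [3, 4, 5, 7, 8, 17, 19, 22]:

lo=0, hi=7, mid=3, arr[mid]=7 -> 7 < 22, search right half
lo=4, hi=7, mid=5, arr[mid]=17 -> 17 < 22, search right half
lo=6, hi=7, mid=6, arr[mid]=19 -> 19 < 22, search right half
lo=7, hi=7, mid=7, arr[mid]=22 -> Found target at index 7!

Binary search finds 22 at index 7 after 4 comparisons. The search repeatedly halves the search space by comparing with the middle element.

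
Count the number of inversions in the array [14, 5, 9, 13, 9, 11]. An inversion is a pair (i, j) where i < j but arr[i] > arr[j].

Finding inversions in [14, 5, 9, 13, 9, 11]:

(0, 1): arr[0]=14 > arr[1]=5
(0, 2): arr[0]=14 > arr[2]=9
(0, 3): arr[0]=14 > arr[3]=13
(0, 4): arr[0]=14 > arr[4]=9
(0, 5): arr[0]=14 > arr[5]=11
(3, 4): arr[3]=13 > arr[4]=9
(3, 5): arr[3]=13 > arr[5]=11

Total inversions: 7

The array has 7 inversion(s): (0,1), (0,2), (0,3), (0,4), (0,5), (3,4), (3,5). Each pair (i,j) satisfies i < j and arr[i] > arr[j].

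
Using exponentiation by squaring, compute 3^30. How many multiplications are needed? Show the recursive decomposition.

Computing 3^30 by squaring (build up from 3^1; each line after the first costs one multiplication):

3^1 = 3
3^2 = (3^1)^2 = 3^2 = 9
3^3 = 3 * 3^2 = 3 * 9 = 27
3^6 = (3^3)^2 = 27^2 = 729
3^7 = 3 * 3^6 = 3 * 729 = 2187
3^14 = (3^7)^2 = 2187^2 = 4782969
3^15 = 3 * 3^14 = 3 * 4782969 = 14348907
3^30 = (3^15)^2 = 14348907^2 = 205891132094649

Result: 205891132094649
Multiplications needed: 7 (7 lines after 3^1)

3^30 = 205891132094649. Using exponentiation by squaring, this requires 7 multiplications. The key idea: if the exponent is even, square the half-power; if odd, multiply by the base once.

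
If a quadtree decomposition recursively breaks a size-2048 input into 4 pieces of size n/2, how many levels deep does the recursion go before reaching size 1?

For divide and conquer with division factor 2:

Problem sizes at each level:
Level 0: 2048
Level 1: 1024
Level 2: 512
Level 3: 256
Level 4: 128
Level 5: 64
Level 6: 32
Level 7: 16
Level 8: 8
Level 9: 4
Level 10: 2
Level 11: 1

The root is level 0 and the size-1 base case is level 11 (the tree spans levels 0 through 11, i.e. 12 levels counting the root), so the depth is the number of divisions: log_2(2048) = 11

The recursion tree depth is log_2(2048) = 11. At each level, the problem size is divided by 2, so it takes 11 divisions to reduce to a base case of size 1. The algorithm makes 4 recursive calls at each level.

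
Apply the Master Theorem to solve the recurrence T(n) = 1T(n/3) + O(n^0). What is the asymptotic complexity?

Master Theorem for T(n) = 1T(n/3) + O(n^0):

a = 1, b = 3, c = 0
log_b(a) = log_3(1) = 0.0000

Case 2: c = 0 = log_3(1) = 0.0000
T(n) = O(n^0 log n) = O(log n)

For T(n) = 1T(n/3) + O(n^0): log_3(1) = 0.0000. This is Case 2 of the Master Theorem (c = log_b(a), equal work at all levels), giving O(log n).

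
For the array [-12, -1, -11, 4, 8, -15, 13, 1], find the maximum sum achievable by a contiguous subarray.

Using Kadane's algorithm on [-12, -1, -11, 4, 8, -15, 13, 1]:

Scanning through the array:
Position 1 (value -1): max_ending_here = -1, max_so_far = -1
Position 2 (value -11): max_ending_here = -11, max_so_far = -1
Position 3 (value 4): max_ending_here = 4, max_so_far = 4
Position 4 (value 8): max_ending_here = 12, max_so_far = 12
Position 5 (value -15): max_ending_here = -3, max_so_far = 12
Position 6 (value 13): max_ending_here = 13, max_so_far = 13
Position 7 (value 1): max_ending_here = 14, max_so_far = 14

Maximum subarray: [13, 1]
Maximum sum: 14

The maximum subarray is [13, 1] with sum 14. This subarray runs from index 6 to index 7.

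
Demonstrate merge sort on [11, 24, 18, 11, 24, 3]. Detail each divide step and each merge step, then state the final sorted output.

Merge sort trace:

Split: [11, 24, 18, 11, 24, 3] -> [11, 24, 18] and [11, 24, 3]
  Split: [11, 24, 18] -> [11] and [24, 18]
    Split: [24, 18] -> [24] and [18]
    Merge: [24] + [18] -> [18, 24]
  Merge: [11] + [18, 24] -> [11, 18, 24]
  Split: [11, 24, 3] -> [11] and [24, 3]
    Split: [24, 3] -> [24] and [3]
    Merge: [24] + [3] -> [3, 24]
  Merge: [11] + [3, 24] -> [3, 11, 24]
Merge: [11, 18, 24] + [3, 11, 24] -> [3, 11, 11, 18, 24, 24]

Final sorted array: [3, 11, 11, 18, 24, 24]

The merge sort proceeds by recursively splitting the array and merging sorted halves.
After all merges, the sorted array is [3, 11, 11, 18, 24, 24].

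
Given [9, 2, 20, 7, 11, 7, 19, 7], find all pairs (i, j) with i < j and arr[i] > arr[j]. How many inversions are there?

Finding inversions in [9, 2, 20, 7, 11, 7, 19, 7]:

(0, 1): arr[0]=9 > arr[1]=2
(0, 3): arr[0]=9 > arr[3]=7
(0, 5): arr[0]=9 > arr[5]=7
(0, 7): arr[0]=9 > arr[7]=7
(2, 3): arr[2]=20 > arr[3]=7
(2, 4): arr[2]=20 > arr[4]=11
(2, 5): arr[2]=20 > arr[5]=7
(2, 6): arr[2]=20 > arr[6]=19
(2, 7): arr[2]=20 > arr[7]=7
(4, 5): arr[4]=11 > arr[5]=7
(4, 7): arr[4]=11 > arr[7]=7
(6, 7): arr[6]=19 > arr[7]=7

Total inversions: 12

The array has 12 inversion(s): (0,1), (0,3), (0,5), (0,7), (2,3), (2,4), (2,5), (2,6), (2,7), (4,5), (4,7), (6,7). Each pair (i,j) satisfies i < j and arr[i] > arr[j].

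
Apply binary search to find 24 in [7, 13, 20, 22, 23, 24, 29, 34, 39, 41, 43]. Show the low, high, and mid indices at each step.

Binary search for 24 in [7, 13, 20, 22, 23, 24, 29, 34, 39, 41, 43]:

lo=0, hi=10, mid=5, arr[mid]=24 -> Found target at index 5!

Binary search finds 24 at index 5 after 1 comparisons. The search repeatedly halves the search space by comparing with the middle element.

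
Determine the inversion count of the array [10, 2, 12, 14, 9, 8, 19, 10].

Finding inversions in [10, 2, 12, 14, 9, 8, 19, 10]:

(0, 1): arr[0]=10 > arr[1]=2
(0, 4): arr[0]=10 > arr[4]=9
(0, 5): arr[0]=10 > arr[5]=8
(2, 4): arr[2]=12 > arr[4]=9
(2, 5): arr[2]=12 > arr[5]=8
(2, 7): arr[2]=12 > arr[7]=10
(3, 4): arr[3]=14 > arr[4]=9
(3, 5): arr[3]=14 > arr[5]=8
(3, 7): arr[3]=14 > arr[7]=10
(4, 5): arr[4]=9 > arr[5]=8
(6, 7): arr[6]=19 > arr[7]=10

Total inversions: 11

The array has 11 inversion(s): (0,1), (0,4), (0,5), (2,4), (2,5), (2,7), (3,4), (3,5), (3,7), (4,5), (6,7). Each pair (i,j) satisfies i < j and arr[i] > arr[j].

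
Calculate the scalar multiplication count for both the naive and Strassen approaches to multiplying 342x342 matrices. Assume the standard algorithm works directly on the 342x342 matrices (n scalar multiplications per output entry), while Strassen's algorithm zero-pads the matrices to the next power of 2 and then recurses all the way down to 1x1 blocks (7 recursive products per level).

Matrix multiplication for 342x342 matrices:

Strassen's algorithm requires power-of-2 dimensions. Pad 342x342 to 512x512 (next power of 2).

Standard algorithm: 342^3 = 40001688 multiplications
Strassen's algorithm: 7^(log2(512)) = 7^9 = 40353607 multiplications
Difference: 40001688 - 40353607 = -351919 (Strassen uses MORE here due to padding overhead — for small or just-over-power-of-2 n, padding can outweigh the per-level savings)

Standard: 40001688 multiplications (342^3). Strassen: 40353607 multiplications (7^9, after padding to 512x512). Strassen reduces 8 recursive multiplications to 7 at each level.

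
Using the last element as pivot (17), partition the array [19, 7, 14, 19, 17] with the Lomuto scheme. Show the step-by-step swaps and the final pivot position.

Lomuto partition with pivot = 17:

Initial array: [19, 7, 14, 19, 17]

arr[0]=19 > 17: no swap
arr[1]=7 <= 17: swap with position 0, array becomes [7, 19, 14, 19, 17]
arr[2]=14 <= 17: swap with position 1, array becomes [7, 14, 19, 19, 17]
arr[3]=19 > 17: no swap

Place pivot at position 2: [7, 14, 17, 19, 19]
Pivot position: 2

After partitioning with pivot 17, the array becomes [7, 14, 17, 19, 19]. The pivot is placed at index 2. All elements to the left of the pivot are <= 17, and all elements to the right are > 17.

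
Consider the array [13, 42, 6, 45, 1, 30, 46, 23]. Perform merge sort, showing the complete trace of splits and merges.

Merge sort trace:

Split: [13, 42, 6, 45, 1, 30, 46, 23] -> [13, 42, 6, 45] and [1, 30, 46, 23]
  Split: [13, 42, 6, 45] -> [13, 42] and [6, 45]
    Split: [13, 42] -> [13] and [42]
    Merge: [13] + [42] -> [13, 42]
    Split: [6, 45] -> [6] and [45]
    Merge: [6] + [45] -> [6, 45]
  Merge: [13, 42] + [6, 45] -> [6, 13, 42, 45]
  Split: [1, 30, 46, 23] -> [1, 30] and [46, 23]
    Split: [1, 30] -> [1] and [30]
    Merge: [1] + [30] -> [1, 30]
    Split: [46, 23] -> [46] and [23]
    Merge: [46] + [23] -> [23, 46]
  Merge: [1, 30] + [23, 46] -> [1, 23, 30, 46]
Merge: [6, 13, 42, 45] + [1, 23, 30, 46] -> [1, 6, 13, 23, 30, 42, 45, 46]

Final sorted array: [1, 6, 13, 23, 30, 42, 45, 46]

The merge sort proceeds by recursively splitting the array and merging sorted halves.
After all merges, the sorted array is [1, 6, 13, 23, 30, 42, 45, 46].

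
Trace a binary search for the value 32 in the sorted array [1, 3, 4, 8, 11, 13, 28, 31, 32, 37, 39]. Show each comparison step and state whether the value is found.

Binary search for 32 in [1, 3, 4, 8, 11, 13, 28, 31, 32, 37, 39]:

lo=0, hi=10, mid=5, arr[mid]=13 -> 13 < 32, search right half
lo=6, hi=10, mid=8, arr[mid]=32 -> Found target at index 8!

Binary search finds 32 at index 8 after 2 comparisons. The search repeatedly halves the search space by comparing with the middle element.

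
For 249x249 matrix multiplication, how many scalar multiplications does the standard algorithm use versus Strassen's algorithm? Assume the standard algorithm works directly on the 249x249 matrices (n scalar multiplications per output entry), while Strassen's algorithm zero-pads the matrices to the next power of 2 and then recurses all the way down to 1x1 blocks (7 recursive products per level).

Matrix multiplication for 249x249 matrices:

Strassen's algorithm requires power-of-2 dimensions. Pad 249x249 to 256x256 (next power of 2).

Standard algorithm: 249^3 = 15438249 multiplications
Strassen's algorithm: 7^(log2(256)) = 7^8 = 5764801 multiplications
Savings: 15438249 - 5764801 = 9673448 multiplications

Standard: 15438249 multiplications (249^3). Strassen: 5764801 multiplications (7^8, after padding to 256x256). Strassen reduces 8 recursive multiplications to 7 at each level.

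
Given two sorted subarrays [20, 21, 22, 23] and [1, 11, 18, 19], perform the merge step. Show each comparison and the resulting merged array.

Merging process:

Compare 20 vs 1: take 1 from right. Merged: [1]
Compare 20 vs 11: take 11 from right. Merged: [1, 11]
Compare 20 vs 18: take 18 from right. Merged: [1, 11, 18]
Compare 20 vs 19: take 19 from right. Merged: [1, 11, 18, 19]
Append remaining from left: [20, 21, 22, 23]. Merged: [1, 11, 18, 19, 20, 21, 22, 23]

Final merged array: [1, 11, 18, 19, 20, 21, 22, 23]
Total comparisons: 4

The merged array is [1, 11, 18, 19, 20, 21, 22, 23], requiring 4 comparisons. The merge step runs in O(n) time where n is the total number of elements.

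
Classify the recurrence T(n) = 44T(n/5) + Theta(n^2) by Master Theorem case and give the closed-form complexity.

Master Theorem for T(n) = 44T(n/5) + O(n^2):

a = 44, b = 5, c = 2
log_b(a) = log_5(44) = 2.3512

Case 1: c = 2 < log_5(44) = 2.3512
T(n) = O(n^(log_5 44))

For T(n) = 44T(n/5) + O(n^2): log_5(44) = 2.3512. This is Case 1 of the Master Theorem (c < log_b(a), work dominated by leaves), giving O(n^(log_5 44)).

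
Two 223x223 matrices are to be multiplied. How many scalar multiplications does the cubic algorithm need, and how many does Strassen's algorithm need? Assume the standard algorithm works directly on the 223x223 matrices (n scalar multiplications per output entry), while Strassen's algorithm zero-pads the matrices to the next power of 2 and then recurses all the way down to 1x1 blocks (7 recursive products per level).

Matrix multiplication for 223x223 matrices:

Strassen's algorithm requires power-of-2 dimensions. Pad 223x223 to 256x256 (next power of 2).

Standard algorithm: 223^3 = 11089567 multiplications
Strassen's algorithm: 7^(log2(256)) = 7^8 = 5764801 multiplications
Savings: 11089567 - 5764801 = 5324766 multiplications

Standard: 11089567 multiplications (223^3). Strassen: 5764801 multiplications (7^8, after padding to 256x256). Strassen reduces 8 recursive multiplications to 7 at each level.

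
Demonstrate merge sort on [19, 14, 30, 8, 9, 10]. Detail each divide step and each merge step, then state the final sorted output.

Merge sort trace:

Split: [19, 14, 30, 8, 9, 10] -> [19, 14, 30] and [8, 9, 10]
  Split: [19, 14, 30] -> [19] and [14, 30]
    Split: [14, 30] -> [14] and [30]
    Merge: [14] + [30] -> [14, 30]
  Merge: [19] + [14, 30] -> [14, 19, 30]
  Split: [8, 9, 10] -> [8] and [9, 10]
    Split: [9, 10] -> [9] and [10]
    Merge: [9] + [10] -> [9, 10]
  Merge: [8] + [9, 10] -> [8, 9, 10]
Merge: [14, 19, 30] + [8, 9, 10] -> [8, 9, 10, 14, 19, 30]

Final sorted array: [8, 9, 10, 14, 19, 30]

The merge sort proceeds by recursively splitting the array and merging sorted halves.
After all merges, the sorted array is [8, 9, 10, 14, 19, 30].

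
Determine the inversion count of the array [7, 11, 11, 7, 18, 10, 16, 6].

Finding inversions in [7, 11, 11, 7, 18, 10, 16, 6]:

(0, 7): arr[0]=7 > arr[7]=6
(1, 3): arr[1]=11 > arr[3]=7
(1, 5): arr[1]=11 > arr[5]=10
(1, 7): arr[1]=11 > arr[7]=6
(2, 3): arr[2]=11 > arr[3]=7
(2, 5): arr[2]=11 > arr[5]=10
(2, 7): arr[2]=11 > arr[7]=6
(3, 7): arr[3]=7 > arr[7]=6
(4, 5): arr[4]=18 > arr[5]=10
(4, 6): arr[4]=18 > arr[6]=16
(4, 7): arr[4]=18 > arr[7]=6
(5, 7): arr[5]=10 > arr[7]=6
(6, 7): arr[6]=16 > arr[7]=6

Total inversions: 13

The array has 13 inversion(s): (0,7), (1,3), (1,5), (1,7), (2,3), (2,5), (2,7), (3,7), (4,5), (4,6), (4,7), (5,7), (6,7). Each pair (i,j) satisfies i < j and arr[i] > arr[j].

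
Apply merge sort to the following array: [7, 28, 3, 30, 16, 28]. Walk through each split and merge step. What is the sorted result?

Merge sort trace:

Split: [7, 28, 3, 30, 16, 28] -> [7, 28, 3] and [30, 16, 28]
  Split: [7, 28, 3] -> [7] and [28, 3]
    Split: [28, 3] -> [28] and [3]
    Merge: [28] + [3] -> [3, 28]
  Merge: [7] + [3, 28] -> [3, 7, 28]
  Split: [30, 16, 28] -> [30] and [16, 28]
    Split: [16, 28] -> [16] and [28]
    Merge: [16] + [28] -> [16, 28]
  Merge: [30] + [16, 28] -> [16, 28, 30]
Merge: [3, 7, 28] + [16, 28, 30] -> [3, 7, 16, 28, 28, 30]

Final sorted array: [3, 7, 16, 28, 28, 30]

The merge sort proceeds by recursively splitting the array and merging sorted halves.
After all merges, the sorted array is [3, 7, 16, 28, 28, 30].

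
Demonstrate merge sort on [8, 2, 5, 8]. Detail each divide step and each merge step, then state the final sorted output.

Merge sort trace:

Split: [8, 2, 5, 8] -> [8, 2] and [5, 8]
  Split: [8, 2] -> [8] and [2]
  Merge: [8] + [2] -> [2, 8]
  Split: [5, 8] -> [5] and [8]
  Merge: [5] + [8] -> [5, 8]
Merge: [2, 8] + [5, 8] -> [2, 5, 8, 8]

Final sorted array: [2, 5, 8, 8]

The merge sort proceeds by recursively splitting the array and merging sorted halves.
After all merges, the sorted array is [2, 5, 8, 8].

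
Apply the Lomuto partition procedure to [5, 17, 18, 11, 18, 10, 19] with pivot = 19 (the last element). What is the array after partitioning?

Lomuto partition with pivot = 19:

Initial array: [5, 17, 18, 11, 18, 10, 19]

arr[0]=5 <= 19: swap with position 0, array becomes [5, 17, 18, 11, 18, 10, 19]
arr[1]=17 <= 19: swap with position 1, array becomes [5, 17, 18, 11, 18, 10, 19]
arr[2]=18 <= 19: swap with position 2, array becomes [5, 17, 18, 11, 18, 10, 19]
arr[3]=11 <= 19: swap with position 3, array becomes [5, 17, 18, 11, 18, 10, 19]
arr[4]=18 <= 19: swap with position 4, array becomes [5, 17, 18, 11, 18, 10, 19]
arr[5]=10 <= 19: swap with position 5, array becomes [5, 17, 18, 11, 18, 10, 19]

Place pivot at position 6: [5, 17, 18, 11, 18, 10, 19]
Pivot position: 6

After partitioning with pivot 19, the array becomes [5, 17, 18, 11, 18, 10, 19]. The pivot is placed at index 6. All elements to the left of the pivot are <= 19, and all elements to the right are > 19.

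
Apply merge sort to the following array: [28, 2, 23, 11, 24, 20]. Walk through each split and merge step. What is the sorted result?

Merge sort trace:

Split: [28, 2, 23, 11, 24, 20] -> [28, 2, 23] and [11, 24, 20]
  Split: [28, 2, 23] -> [28] and [2, 23]
    Split: [2, 23] -> [2] and [23]
    Merge: [2] + [23] -> [2, 23]
  Merge: [28] + [2, 23] -> [2, 23, 28]
  Split: [11, 24, 20] -> [11] and [24, 20]
    Split: [24, 20] -> [24] and [20]
    Merge: [24] + [20] -> [20, 24]
  Merge: [11] + [20, 24] -> [11, 20, 24]
Merge: [2, 23, 28] + [11, 20, 24] -> [2, 11, 20, 23, 24, 28]

Final sorted array: [2, 11, 20, 23, 24, 28]

The merge sort proceeds by recursively splitting the array and merging sorted halves.
After all merges, the sorted array is [2, 11, 20, 23, 24, 28].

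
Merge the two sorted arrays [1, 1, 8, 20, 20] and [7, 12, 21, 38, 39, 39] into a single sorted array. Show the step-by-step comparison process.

Merging process:

Compare 1 vs 7: take 1 from left. Merged: [1]
Compare 1 vs 7: take 1 from left. Merged: [1, 1]
Compare 8 vs 7: take 7 from right. Merged: [1, 1, 7]
Compare 8 vs 12: take 8 from left. Merged: [1, 1, 7, 8]
Compare 20 vs 12: take 12 from right. Merged: [1, 1, 7, 8, 12]
Compare 20 vs 21: take 20 from left. Merged: [1, 1, 7, 8, 12, 20]
Compare 20 vs 21: take 20 from left. Merged: [1, 1, 7, 8, 12, 20, 20]
Append remaining from right: [21, 38, 39, 39]. Merged: [1, 1, 7, 8, 12, 20, 20, 21, 38, 39, 39]

Final merged array: [1, 1, 7, 8, 12, 20, 20, 21, 38, 39, 39]
Total comparisons: 7

The merged array is [1, 1, 7, 8, 12, 20, 20, 21, 38, 39, 39], requiring 7 comparisons. The merge step runs in O(n) time where n is the total number of elements.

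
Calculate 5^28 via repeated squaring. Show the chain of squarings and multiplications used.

Computing 5^28 by squaring (build up from 5^1; each line after the first costs one multiplication):

5^1 = 5
5^2 = (5^1)^2 = 5^2 = 25
5^3 = 5 * 5^2 = 5 * 25 = 125
5^6 = (5^3)^2 = 125^2 = 15625
5^7 = 5 * 5^6 = 5 * 15625 = 78125
5^14 = (5^7)^2 = 78125^2 = 6103515625
5^28 = (5^14)^2 = 6103515625^2 = 37252902984619140625

Result: 37252902984619140625
Multiplications needed: 6 (6 lines after 5^1)

5^28 = 37252902984619140625. Using exponentiation by squaring, this requires 6 multiplications. The key idea: if the exponent is even, square the half-power; if odd, multiply by the base once.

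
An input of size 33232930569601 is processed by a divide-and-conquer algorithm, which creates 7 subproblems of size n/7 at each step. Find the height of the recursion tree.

For divide and conquer with division factor 7:

Problem sizes at each level:
Level 0: 33232930569601
Level 1: 4747561509943
Level 2: 678223072849
Level 3: 96889010407
Level 4: 13841287201
Level 5: 1977326743
Level 6: 282475249
Level 7: 40353607
Level 8: 5764801
Level 9: 823543
Level 10: 117649
Level 11: 16807
Level 12: 2401
Level 13: 343
Level 14: 49
Level 15: 7
Level 16: 1

The root is level 0 and the size-1 base case is level 16 (the tree spans levels 0 through 16, i.e. 17 levels counting the root), so the depth is the number of divisions: log_7(33232930569601) = 16

The recursion tree depth is log_7(33232930569601) = 16. At each level, the problem size is divided by 7, so it takes 16 divisions to reduce to a base case of size 1. The algorithm makes 7 recursive calls at each level.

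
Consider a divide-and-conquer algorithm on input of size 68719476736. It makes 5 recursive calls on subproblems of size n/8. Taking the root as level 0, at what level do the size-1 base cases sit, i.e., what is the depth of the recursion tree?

For divide and conquer with division factor 8:

Problem sizes at each level:
Level 0: 68719476736
Level 1: 8589934592
Level 2: 1073741824
Level 3: 134217728
Level 4: 16777216
Level 5: 2097152
Level 6: 262144
Level 7: 32768
Level 8: 4096
Level 9: 512
Level 10: 64
Level 11: 8
Level 12: 1

The root is level 0 and the size-1 base case is level 12 (the tree spans levels 0 through 12, i.e. 13 levels counting the root), so the depth is the number of divisions: log_8(68719476736) = 12

The recursion tree depth is log_8(68719476736) = 12. At each level, the problem size is divided by 8, so it takes 12 divisions to reduce to a base case of size 1. The algorithm makes 5 recursive calls at each level.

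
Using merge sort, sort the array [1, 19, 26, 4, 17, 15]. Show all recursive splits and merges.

Merge sort trace:

Split: [1, 19, 26, 4, 17, 15] -> [1, 19, 26] and [4, 17, 15]
  Split: [1, 19, 26] -> [1] and [19, 26]
    Split: [19, 26] -> [19] and [26]
    Merge: [19] + [26] -> [19, 26]
  Merge: [1] + [19, 26] -> [1, 19, 26]
  Split: [4, 17, 15] -> [4] and [17, 15]
    Split: [17, 15] -> [17] and [15]
    Merge: [17] + [15] -> [15, 17]
  Merge: [4] + [15, 17] -> [4, 15, 17]
Merge: [1, 19, 26] + [4, 15, 17] -> [1, 4, 15, 17, 19, 26]

Final sorted array: [1, 4, 15, 17, 19, 26]

The merge sort proceeds by recursively splitting the array and merging sorted halves.
After all merges, the sorted array is [1, 4, 15, 17, 19, 26].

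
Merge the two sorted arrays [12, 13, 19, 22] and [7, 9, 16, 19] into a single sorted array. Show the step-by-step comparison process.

Merging process:

Compare 12 vs 7: take 7 from right. Merged: [7]
Compare 12 vs 9: take 9 from right. Merged: [7, 9]
Compare 12 vs 16: take 12 from left. Merged: [7, 9, 12]
Compare 13 vs 16: take 13 from left. Merged: [7, 9, 12, 13]
Compare 19 vs 16: take 16 from right. Merged: [7, 9, 12, 13, 16]
Compare 19 vs 19: take 19 from left. Merged: [7, 9, 12, 13, 16, 19]
Compare 22 vs 19: take 19 from right. Merged: [7, 9, 12, 13, 16, 19, 19]
Append remaining from left: [22]. Merged: [7, 9, 12, 13, 16, 19, 19, 22]

Final merged array: [7, 9, 12, 13, 16, 19, 19, 22]
Total comparisons: 7

The merged array is [7, 9, 12, 13, 16, 19, 19, 22], requiring 7 comparisons. The merge step runs in O(n) time where n is the total number of elements.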